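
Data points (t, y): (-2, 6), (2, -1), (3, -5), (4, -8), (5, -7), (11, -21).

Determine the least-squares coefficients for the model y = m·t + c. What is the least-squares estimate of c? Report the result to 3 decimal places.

Compute the Gram sums: Σt·t = 179, Σt = 23, Σ1 = 6.
Right-hand side: Σt·y = -327, Σy = -36.
Eliminating c: 6·(row 1) − 23·(row 2) gives 545·m = 6·(-327) − 23·(-36) = -1134, so m = -1134/545.
Then c = ((-36) − 23·(-1134/545))/6 = 1077/545.

c = 1.976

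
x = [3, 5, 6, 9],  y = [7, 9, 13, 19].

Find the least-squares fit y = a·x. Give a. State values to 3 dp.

a = 2.086

Forming AᵀA = [[151]] and Aᵀy = [315]ᵀ gives AᵀA·[a]ᵀ = Aᵀy.
Hence a = 315 / 151 ≈ 2.08609.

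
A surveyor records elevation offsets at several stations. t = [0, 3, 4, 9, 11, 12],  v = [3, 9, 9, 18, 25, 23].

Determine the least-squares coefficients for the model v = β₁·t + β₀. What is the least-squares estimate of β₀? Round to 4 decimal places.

MᵀM·[β₁, β₀]ᵀ = Mᵀv reads: 371·β₁ + 39·β₀ = 776;  39·β₁ + 6·β₀ = 87.
(Σt·t = 371, Σt = 39, Σ1 = 6, Σt·v = 776, Σv = 87.)
Eliminating β₀: 6·(row 1) − 39·(row 2) gives 705·β₁ = 6·776 − 39·87 = 1263, so β₁ = 421/235.
Then β₀ = (87 − 39·(421/235))/6 = 671/235.

β₀ = 2.8553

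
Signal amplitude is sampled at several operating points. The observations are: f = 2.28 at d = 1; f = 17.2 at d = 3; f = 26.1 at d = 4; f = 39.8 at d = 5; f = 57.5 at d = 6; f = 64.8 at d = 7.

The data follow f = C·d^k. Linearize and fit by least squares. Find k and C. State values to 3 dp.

Let Y = ln f. Fitting Y = k·ln d + ln C by least squares:
XᵀX = [[12.7160, 7.8320]; [7.8320, 6]], rhs = [28.9532, 18.8380]ᵀ  (here Σln d = 7.8320, Σ(ln d)² = 12.7160, Σln f = 18.8380, Σln d·ln f = 28.9532).
Slope k = (n·Σln d·ln f − Σln d·Σln f)/(n·Σ(ln d)² − (Σln d)²) = (6·28.9532 − 7.8320·18.8380)/14.9557 = 1.75051; ln C = (Σln f − k·Σln d)/n = 0.85466, so C = exp(0.85466) = 2.35058.

k = 1.751, C = 2.351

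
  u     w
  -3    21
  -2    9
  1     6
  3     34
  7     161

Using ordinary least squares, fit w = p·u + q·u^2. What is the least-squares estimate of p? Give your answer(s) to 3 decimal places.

MᵀM·[p, q]ᵀ = Mᵀw reads: 72·p + 336·q = 1154;  336·p + 2580·q = 8426.
(Σu·u = 72, Σu·u^2 = 336, Σu^2·u^2 = 2580, Σu·w = 1154, Σu^2·w = 8426.)
Eliminating q: 2580·(row 1) − 336·(row 2) gives 72864·p = 2580·1154 − 336·8426 = 146184, so p = 6091/3036.
Then q = (8426 − 336·(6091/3036))/2580 = 4561/1518.

p = 2.006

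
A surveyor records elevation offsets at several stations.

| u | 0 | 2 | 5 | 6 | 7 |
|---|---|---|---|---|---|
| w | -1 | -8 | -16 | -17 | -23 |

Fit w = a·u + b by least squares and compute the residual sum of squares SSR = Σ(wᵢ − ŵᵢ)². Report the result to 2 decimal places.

SSR = 5.74

With design matrix X, XᵀX = [[114, 20]; [20, 5]] and Xᵀw = [-359, -65]ᵀ.
Determinant 114·5 − 20² = 170.
a = ((-359)·5 − 20·(-65))/170 = -99/34; b = (114·(-65) − 20·(-359))/170 = -23/17.
Residuals: 6/17, -14/17, -3/34, 31/17, -43/34; SSR = 195/34.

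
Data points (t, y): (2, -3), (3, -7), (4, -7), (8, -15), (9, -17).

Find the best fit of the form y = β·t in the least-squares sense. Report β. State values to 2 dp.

From the data, Σt·t = 174.
For Mᵀy: Σt·y = -328.
MᵀM·[β]ᵀ = Mᵀy becomes [[174]]·[β]ᵀ = [-328]ᵀ.
β = (-328)/174 = -1.88506.

β = -1.89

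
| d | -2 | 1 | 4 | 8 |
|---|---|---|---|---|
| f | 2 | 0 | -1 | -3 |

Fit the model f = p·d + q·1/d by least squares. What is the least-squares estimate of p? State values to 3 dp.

p = -0.372

Forming AᵀA = [[85, 4]; [4, 85/64]] and Aᵀf = [-32, -13/8]ᵀ gives AᵀA·[p, q]ᵀ = Aᵀf.
det = 85·(85/64) − 4² = 6201/64.
p = ((-32)·(85/64) − 4·(-13/8))/(6201/64) = -256/689; q = (85·(-13/8) − 4·(-32))/(6201/64) = -72/689.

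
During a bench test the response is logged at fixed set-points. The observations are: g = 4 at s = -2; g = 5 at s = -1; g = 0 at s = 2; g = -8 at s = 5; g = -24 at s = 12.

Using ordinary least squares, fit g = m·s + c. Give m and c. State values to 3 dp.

m = -2.109, c = 2.148

XᵀX·[m, c]ᵀ = Xᵀg reads: 178·m + 16·c = -341;  16·m + 5·c = -23.
Determinant 178·5 − 16² = 634.
m = ((-341)·5 − 16·(-23))/634 = -1337/634; c = (178·(-23) − 16·(-341))/634 = 681/317.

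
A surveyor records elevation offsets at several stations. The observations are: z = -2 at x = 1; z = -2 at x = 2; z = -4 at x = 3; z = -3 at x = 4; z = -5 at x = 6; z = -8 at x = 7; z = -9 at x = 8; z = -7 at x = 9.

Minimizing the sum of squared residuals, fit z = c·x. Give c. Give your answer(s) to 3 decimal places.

c = -0.965

Entries of MᵀM: Σx·x = 260.
For Mᵀz: Σx·z = -251.
So MᵀM·[c]ᵀ = Mᵀz: [[260]]·[c]ᵀ = [-251]ᵀ.
c = (-251)/260 = -0.965385.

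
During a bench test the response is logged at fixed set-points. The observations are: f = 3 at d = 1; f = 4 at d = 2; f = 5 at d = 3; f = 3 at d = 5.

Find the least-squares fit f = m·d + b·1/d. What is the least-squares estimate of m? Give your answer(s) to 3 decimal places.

m = 0.734

Compute the Gram sums: Σd·d = 39, Σd·1/d = 4, Σ1/d·1/d = 1261/900.
For Mᵀf: Σd·f = 41, Σ1/d·f = 109/15.
Δ = 39·(1261/900) − 4² = 11593/300.
m = (41·(1261/900) − 4·(109/15))/(11593/300) = 25541/34779; b = (39·(109/15) − 4·41)/(11593/300) = 35820/11593.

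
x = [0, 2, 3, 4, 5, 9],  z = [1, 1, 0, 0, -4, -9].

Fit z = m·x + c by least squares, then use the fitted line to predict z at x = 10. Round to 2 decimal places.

ẑ = -9.32

From the data, Σx·x = 135, Σx = 23, Σ1 = 6.
Moment sums: Σx·z = -99, Σz = -11.
So AᵀA·[m, c]ᵀ = Aᵀz: [[135, 23]; [23, 6]]·[m, c]ᵀ = [-99, -11]ᵀ.
det = 135·6 − 23² = 281.
m = ((-99)·6 − 23·(-11))/281 = -341/281; c = (135·(-11) − 23·(-99))/281 = 792/281.
At x = 10: ẑ = (-341/281)·(10) + (792/281)·(1) = -2618/281.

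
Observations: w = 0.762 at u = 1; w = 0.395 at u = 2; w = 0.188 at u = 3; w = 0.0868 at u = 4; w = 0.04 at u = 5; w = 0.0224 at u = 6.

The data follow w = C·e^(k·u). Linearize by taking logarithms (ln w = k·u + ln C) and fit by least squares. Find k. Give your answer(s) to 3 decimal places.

k = -0.722

Linearized form: ln w = k·u + ln C. From the 6 transformed points,
Over the data: Σu = 21.0000, Σ(u)² = 91.0000, Σln w = -12.3337, Σu·ln w = -55.8066.
Normal system: [[91.0000, 21.0000]; [21.0000, 6]]·[k, ln C]ᵀ = [-55.8066, -12.3337]ᵀ.
Solving (det = 105.0000): k = -0.72221, ln C = 0.47211.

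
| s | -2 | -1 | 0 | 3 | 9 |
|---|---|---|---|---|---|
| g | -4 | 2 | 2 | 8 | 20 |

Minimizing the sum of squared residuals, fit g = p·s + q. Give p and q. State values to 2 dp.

p = 2.03, q = 1.95

Setting ∂/∂p … = 0 gives: 95·p + 9·q = 210;  9·p + 5·q = 28.
(Σs·s = 95, Σs = 9, Σ1 = 5, Σs·g = 210, Σg = 28.)
Δ = 95·5 − 9² = 394.
p = (210·5 − 9·28)/394 = 399/197; q = (95·28 − 9·210)/394 = 385/197.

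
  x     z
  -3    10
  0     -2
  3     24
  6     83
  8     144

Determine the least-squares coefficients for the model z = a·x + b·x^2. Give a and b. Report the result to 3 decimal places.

a = 2.314, b = 1.949

MᵀM·[a, b]ᵀ = Mᵀz reads: 118·a + 728·b = 1692;  728·a + 5554·b = 12510.
det = 118·5554 − 728² = 125388.
a = (1692·5554 − 728·12510)/125388 = 2686/1161; b = (118·12510 − 728·1692)/125388 = 2263/1161.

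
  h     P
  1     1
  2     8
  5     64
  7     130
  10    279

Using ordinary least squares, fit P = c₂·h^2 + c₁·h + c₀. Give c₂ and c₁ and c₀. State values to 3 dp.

Setting ∂/∂c₂ … = 0 gives: 13043·c₂ + 1477·c₁ + 179·c₀ = 35903;  1477·c₂ + 179·c₁ + 25·c₀ = 4037;  179·c₂ + 25·c₁ + 5·c₀ = 482.
Inverting the 3×3 Gram matrix, [c₂, c₁, c₀]ᵀ = [25019/8148, -83/28, 2638/2037]ᵀ.

c₂ = 3.071, c₁ = -2.964, c₀ = 1.295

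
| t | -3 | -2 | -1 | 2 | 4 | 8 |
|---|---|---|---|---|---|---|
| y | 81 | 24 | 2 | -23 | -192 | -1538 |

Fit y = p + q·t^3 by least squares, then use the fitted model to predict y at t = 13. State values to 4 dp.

The normal equations are: 6·p + 548·q = -1646;  548·p + 267098·q = -802309.
(Σ1 = 6, Σt^3 = 548, Σt^3·t^3 = 267098, Σy = -1646, Σt^3·y = -802309.)
det = 6·267098 − 548² = 1302284.
p = ((-1646)·267098 − 548·(-802309))/1302284 = 5506/325571; q = (6·(-802309) − 548·(-1646))/1302284 = -1955923/651142.
At t = 13: ŷ = (5506/325571)·(1) + (-1955923/651142)·(2197) = -4297151819/651142.

ŷ = -6599.4081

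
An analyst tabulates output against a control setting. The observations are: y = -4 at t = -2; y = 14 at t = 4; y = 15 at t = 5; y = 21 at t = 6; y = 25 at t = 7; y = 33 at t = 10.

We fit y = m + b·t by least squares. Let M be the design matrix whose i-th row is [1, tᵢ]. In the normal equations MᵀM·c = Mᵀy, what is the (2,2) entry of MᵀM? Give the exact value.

Row 2 ↔ basis t, column 2 ↔ basis t, so (MᵀM)_{2,2} = Σᵢ (t)·(t) = (-2)·(-2) + (4)·(4) + (5)·(5) + (6)·(6) + (7)·(7) + (10)·(10) = 230.

230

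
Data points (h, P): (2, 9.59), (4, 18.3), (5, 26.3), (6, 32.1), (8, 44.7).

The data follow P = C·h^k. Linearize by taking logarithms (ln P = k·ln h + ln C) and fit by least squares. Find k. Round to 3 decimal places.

Linearized form: ln P = k·ln h + ln C. From the 5 transformed points,
Σln h = 7.5601, Σ(ln h)² = 12.5270, Σln P = 15.7060, Σln h·ln P = 24.9762.
Normal system: [[12.5270, 7.5601]; [7.5601, 5]]·[k, ln C]ᵀ = [24.9762, 15.7060]ᵀ.
Slope k = (n·Σln h·ln P − Σln h·Σln P)/(n·Σ(ln h)² − (Σln h)²) = (5·24.9762 − 7.5601·15.7060)/5.4804 = 1.12075; ln C = (Σln P − k·Σln h)/n = 1.44661.

k = 1.121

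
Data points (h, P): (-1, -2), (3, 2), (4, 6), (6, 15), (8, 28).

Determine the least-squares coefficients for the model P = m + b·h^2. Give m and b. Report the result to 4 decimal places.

The normal system XᵀX·[m, b]ᵀ = XᵀP is [[5, 126]; [126, 5730]]·[m, b]ᵀ = [49, 2444]ᵀ.
Eliminating b: 5730·(row 1) − 126·(row 2) gives 12774·m = 5730·49 − 126·2444 = -27174, so m = -4529/2129.
Then b = (2444 − 126·(-4529/2129))/5730 = 3023/6387.

m = -2.1273, b = 0.4733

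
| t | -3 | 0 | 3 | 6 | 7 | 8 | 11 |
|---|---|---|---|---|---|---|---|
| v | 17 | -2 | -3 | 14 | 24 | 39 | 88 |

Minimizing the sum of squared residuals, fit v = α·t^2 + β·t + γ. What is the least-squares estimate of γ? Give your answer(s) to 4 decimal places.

Compute the Gram sums: Σt^2·t^2 = 22596, Σt^2·t = 2402, Σt^2 = 288, Σt·t = 288, Σt = 32, Σ1 = 7.
Right-hand side: Σt^2·v = 14950, Σt·v = 1472, Σv = 177.
MᵀM·[α, β, γ]ᵀ = Mᵀv becomes [[22596, 2402, 288]; [2402, 288, 32]; [288, 32, 7]]·[α, β, γ]ᵀ = [14950, 1472, 177]ᵀ.
Inverting the 3×3 Gram matrix, [α, β, γ]ᵀ = [642496/603449, -2098469/603449, -1582481/603449]ᵀ.

γ = -2.6224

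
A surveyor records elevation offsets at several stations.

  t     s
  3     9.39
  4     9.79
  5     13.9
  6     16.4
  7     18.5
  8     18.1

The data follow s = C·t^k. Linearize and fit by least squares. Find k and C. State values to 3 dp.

With ln sᵢ as the transformed response and ln tᵢ as the regressor:
Σln t = 9.9115, Σ(ln t)² = 17.0401, Σln s = 15.7639, Σln t·ln s = 26.5707.
Equations: 17.0401·k + 9.9115·ln C = 26.5707;  9.9115·k + 6·ln C = 15.7639.
Solving (det = 4.0036): k = 0.79457, ln C = 1.31476, so C = exp(1.31476) = 3.72386.

k = 0.795, C = 3.724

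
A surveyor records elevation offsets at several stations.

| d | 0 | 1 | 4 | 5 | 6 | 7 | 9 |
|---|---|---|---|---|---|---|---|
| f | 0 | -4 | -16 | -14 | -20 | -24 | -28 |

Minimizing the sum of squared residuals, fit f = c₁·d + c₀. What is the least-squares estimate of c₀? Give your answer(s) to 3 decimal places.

From the data, Σd·d = 208, Σd = 32, Σ1 = 7.
For Mᵀf: Σd·f = -678, Σf = -106.
Eliminating c₀: 7·(row 1) − 32·(row 2) gives 432·c₁ = 7·(-678) − 32·(-106) = -1354, so c₁ = -677/216.
Then c₀ = ((-106) − 32·(-677/216))/7 = -22/27.

c₀ = -0.815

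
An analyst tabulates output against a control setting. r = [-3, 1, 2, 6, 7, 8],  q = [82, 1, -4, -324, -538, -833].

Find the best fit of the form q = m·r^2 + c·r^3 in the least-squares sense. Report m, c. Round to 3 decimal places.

Forming MᵀM = [[7891, 57141]; [57141, 427243]] and Mᵀq = [-90615, -683259]ᵀ gives MᵀM·[m, c]ᵀ = Mᵀq.
Eliminating c: 427243·(row 1) − 57141·(row 2) gives 106280632·m = 427243·(-90615) − 57141·(-683259) = 327478074, so m = 163739037/53140316.
Then c = ((-683259) − 57141·(163739037/53140316))/427243 = -106882527/53140316.

m = 3.081, c = -2.011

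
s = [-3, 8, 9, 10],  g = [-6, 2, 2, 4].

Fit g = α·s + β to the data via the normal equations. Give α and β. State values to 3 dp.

XᵀX·[α, β]ᵀ = Xᵀg reads: 254·α + 24·β = 92;  24·α + 4·β = 2.
Eliminating β: 4·(row 1) − 24·(row 2) gives 440·α = 4·92 − 24·2 = 320, so α = 8/11.
Then β = (2 − 24·(8/11))/4 = -85/22.

α = 0.727, β = -3.864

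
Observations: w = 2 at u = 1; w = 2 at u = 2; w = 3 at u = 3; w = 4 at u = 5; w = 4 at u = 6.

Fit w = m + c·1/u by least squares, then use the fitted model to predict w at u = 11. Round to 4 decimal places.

ŵ = 3.8584

The normal equations are: 5·m + (11/5)·c = 15;  (11/5)·m + (643/450)·c = 82/15.
(Σ1 = 5, Σ1/u = 11/5, Σ1/u·1/u = 643/450, Σw = 15, Σ1/u·w = 82/15.)
Eliminating c: (643/450)·(row 1) − (11/5)·(row 2) gives (1037/450)·m = (643/450)·15 − (11/5)·(82/15) = 1411/150, so m = 249/61.
Then c = ((82/15) − (11/5)·(249/61))/(643/450) = -150/61.
At u = 11: ŵ = (249/61)·(1) + (-150/61)·(1/11) = 2589/671.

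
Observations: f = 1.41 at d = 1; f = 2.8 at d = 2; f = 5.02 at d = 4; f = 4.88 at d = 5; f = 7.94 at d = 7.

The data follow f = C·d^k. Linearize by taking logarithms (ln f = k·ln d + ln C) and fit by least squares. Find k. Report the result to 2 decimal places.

Linearized form: ln f = k·ln d + ln C. From the 5 transformed points,
Σln d = 5.6348, Σ(ln d)² = 8.7791, Σln f = 6.6437, Σln d·ln f = 9.5333.
Equations: 8.7791·k + 5.6348·ln C = 9.5333;  5.6348·k + 5·ln C = 6.6437.
Δ = 8.7791·5 − (5.6348)² = 12.1448; k = (9.5333·5 − 5.6348·6.6437)/12.1448 = 0.84240, ln C = (8.7791·6.6437 − 5.6348·9.5333)/12.1448 = 0.37939.

k = 0.84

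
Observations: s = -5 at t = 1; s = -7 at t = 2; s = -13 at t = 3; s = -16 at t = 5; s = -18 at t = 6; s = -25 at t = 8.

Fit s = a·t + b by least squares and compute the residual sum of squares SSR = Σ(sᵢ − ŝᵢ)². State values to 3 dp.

SSR = 7.426

The normal system MᵀM·[a, b]ᵀ = Mᵀs is [[139, 25]; [25, 6]]·[a, b]ᵀ = [-446, -84]ᵀ.
Eliminating b: 6·(row 1) − 25·(row 2) gives 209·a = 6·(-446) − 25·(-84) = -576, so a = -576/209.
Then b = ((-84) − 25·(-576/209))/6 = -526/209.
Residuals: 3/11, 215/209, -463/209, 62/209, 20/19, -91/209; SSR = 1552/209.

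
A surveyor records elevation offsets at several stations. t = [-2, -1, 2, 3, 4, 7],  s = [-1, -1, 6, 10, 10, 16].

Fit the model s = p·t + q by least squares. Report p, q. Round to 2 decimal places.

p = 2.01, q = 2.31

Sums needed: Σt·t = 83, Σt = 13, Σ1 = 6.
For Xᵀs: Σt·s = 197, Σs = 40.
XᵀX·[p, q]ᵀ = Xᵀs becomes [[83, 13]; [13, 6]]·[p, q]ᵀ = [197, 40]ᵀ.
Δ = 83·6 − 13² = 329.
p = (197·6 − 13·40)/329 = 662/329; q = (83·40 − 13·197)/329 = 759/329.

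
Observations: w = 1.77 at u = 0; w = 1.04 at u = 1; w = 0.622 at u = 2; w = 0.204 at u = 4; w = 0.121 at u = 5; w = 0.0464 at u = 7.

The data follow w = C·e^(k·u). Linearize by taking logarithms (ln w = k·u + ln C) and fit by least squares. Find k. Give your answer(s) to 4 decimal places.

k = -0.5255

Linearized form: ln w = k·u + ln C. From the 6 transformed points,
Sums: Σu = 19.0000, Σ(u)² = 95.0000, Σln w = -6.6367, Σu·ln w = -39.3220.
Normal system: [[95.0000, 19.0000]; [19.0000, 6]]·[k, ln C]ᵀ = [-39.3220, -6.6367]ᵀ.
Δ = 95.0000·6 − (19.0000)² = 209.0000; k = (-39.3220·6 − 19.0000·-6.6367)/209.0000 = -0.52553, ln C = (95.0000·-6.6367 − 19.0000·-39.3220)/209.0000 = 0.55806.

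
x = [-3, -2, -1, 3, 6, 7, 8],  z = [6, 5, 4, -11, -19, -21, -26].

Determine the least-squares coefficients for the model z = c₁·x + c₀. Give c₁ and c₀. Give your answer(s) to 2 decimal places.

From the data, Σx·x = 172, Σx = 18, Σ1 = 7.
Right-hand side: Σx·z = -534, Σz = -62.
AᵀA·[c₁, c₀]ᵀ = Aᵀz becomes [[172, 18]; [18, 7]]·[c₁, c₀]ᵀ = [-534, -62]ᵀ.
Δ = 172·7 − 18² = 880.
c₁ = ((-534)·7 − 18·(-62))/880 = -1311/440; c₀ = (172·(-62) − 18·(-534))/880 = -263/220.

c₁ = -2.98, c₀ = -1.20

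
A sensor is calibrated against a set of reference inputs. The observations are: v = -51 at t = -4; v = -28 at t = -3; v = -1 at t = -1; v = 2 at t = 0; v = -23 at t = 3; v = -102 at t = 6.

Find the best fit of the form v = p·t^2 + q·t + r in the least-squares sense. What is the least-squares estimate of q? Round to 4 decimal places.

With design matrix M, MᵀM = [[1715, 151, 71]; [151, 71, 1]; [71, 1, 6]] and Mᵀv = [-4948, -392, -203]ᵀ.
Inverting the 3×3 Gram matrix, [p, q, r]ᵀ = [-8699/2840, 13653/14200, 15991/7100]ᵀ.

q = 0.9615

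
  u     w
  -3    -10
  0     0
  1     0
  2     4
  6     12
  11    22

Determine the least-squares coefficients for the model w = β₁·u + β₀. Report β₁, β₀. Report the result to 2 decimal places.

Forming AᵀA = [[171, 17]; [17, 6]] and Aᵀw = [352, 28]ᵀ gives AᵀA·[β₁, β₀]ᵀ = Aᵀw.
Determinant 171·6 − 17² = 737.
β₁ = (352·6 − 17·28)/737 = 1636/737; β₀ = (171·28 − 17·352)/737 = -1196/737.

β₁ = 2.22, β₀ = -1.62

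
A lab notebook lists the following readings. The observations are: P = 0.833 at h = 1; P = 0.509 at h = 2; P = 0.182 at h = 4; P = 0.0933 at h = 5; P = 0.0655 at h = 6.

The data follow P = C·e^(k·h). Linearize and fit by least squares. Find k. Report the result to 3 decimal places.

With ln Pᵢ as the transformed response and hᵢ as the regressor:
Σh = 18.0000, Σ(h)² = 82.0000, Σln P = -7.6594, Σh·ln P = -36.5622.
Equations: 82.0000·k + 18.0000·ln C = -36.5622;  18.0000·k + 5·ln C = -7.6594.
Δ = 82.0000·5 − (18.0000)² = 86.0000; k = (-36.5622·5 − 18.0000·-7.6594)/86.0000 = -0.52258, ln C = (82.0000·-7.6594 − 18.0000·-36.5622)/86.0000 = 0.34940.

k = -0.523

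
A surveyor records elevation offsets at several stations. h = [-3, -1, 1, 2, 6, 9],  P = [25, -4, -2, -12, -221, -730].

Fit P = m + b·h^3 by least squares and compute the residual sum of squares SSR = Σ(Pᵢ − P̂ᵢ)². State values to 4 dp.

The normal equations are: 6·m + 926·b = -944;  926·m + 578892·b = -580675.
(Σ1 = 6, Σh^3 = 926, Σh^3·h^3 = 578892, ΣP = -944, Σh^3·P = -580675.)
det = 6·578892 − 926² = 2615876.
m = ((-944)·578892 − 926·(-580675))/2615876 = -4384499/1307938; b = (6·(-580675) − 926·(-944))/2615876 = -1304953/1307938.
Residuals: 924609/653969, -1076103/653969, 1536788/653969, -871133/1307938, -2799951/1307938, 450248/653969; SSR = 20572809/1307938.

SSR = 15.7292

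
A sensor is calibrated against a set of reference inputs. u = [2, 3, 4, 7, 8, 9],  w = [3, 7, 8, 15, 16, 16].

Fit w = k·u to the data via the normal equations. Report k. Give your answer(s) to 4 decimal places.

k = 1.9552

The normal system XᵀX·[k]ᵀ = Xᵀw is [[223]]·[k]ᵀ = [436]ᵀ.
Hence k = 436 / 223 ≈ 1.95516.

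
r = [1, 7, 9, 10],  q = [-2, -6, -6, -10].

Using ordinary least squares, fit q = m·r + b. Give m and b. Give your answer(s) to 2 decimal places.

Sums needed: Σr·r = 231, Σr = 27, Σ1 = 4.
Moment sums: Σr·q = -198, Σq = -24.
Normal equations: [[231, 27]; [27, 4]]·[m, b]ᵀ = [-198, -24]ᵀ.
Δ = 231·4 − 27² = 195.
m = ((-198)·4 − 27·(-24))/195 = -48/65; b = (231·(-24) − 27·(-198))/195 = -66/65.

m = -0.74, b = -1.02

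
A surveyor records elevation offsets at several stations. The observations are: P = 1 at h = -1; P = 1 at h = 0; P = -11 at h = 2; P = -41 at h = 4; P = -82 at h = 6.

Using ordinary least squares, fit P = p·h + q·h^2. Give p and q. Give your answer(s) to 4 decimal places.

p = -2.4793, q = -1.8734

Normal-equation sums: Σh·h = 57, Σh·h^2 = 287, Σh^2·h^2 = 1569.
Right-hand side: Σh·P = -679, Σh^2·P = -3651.
Eliminating q: 1569·(row 1) − 287·(row 2) gives 7064·p = 1569·(-679) − 287·(-3651) = -17514, so p = -8757/3532.
Then q = ((-3651) − 287·(-8757/3532))/1569 = -6617/3532.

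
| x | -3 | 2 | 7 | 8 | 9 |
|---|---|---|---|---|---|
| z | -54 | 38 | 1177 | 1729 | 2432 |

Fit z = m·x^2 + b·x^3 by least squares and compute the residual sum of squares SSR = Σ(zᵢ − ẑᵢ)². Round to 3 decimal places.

The normal equations are: 13155·m + 108413·b = 364987;  108413·m + 912027·b = 3063649.
Determinant 13155·912027 − 108413² = 244336616.
m = (364987·912027 − 108413·3063649)/244336616 = 184654903/61084154; b = (13155·3063649 − 108413·364987)/244336616 = 183241741/61084154.
Residuals: -6455718/30542077, 58322156/30542077, -1979076/30542077, -11591459/30542077, 8193098/30542077; SSR = 119459973/30542077.

SSR = 3.911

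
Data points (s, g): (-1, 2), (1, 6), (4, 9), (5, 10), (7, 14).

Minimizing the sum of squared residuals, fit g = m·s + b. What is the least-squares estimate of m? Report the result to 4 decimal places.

MᵀM·[m, b]ᵀ = Mᵀg reads: 92·m + 16·b = 188;  16·m + 5·b = 41.
(Σs·s = 92, Σs = 16, Σ1 = 5, Σs·g = 188, Σg = 41.)
det = 92·5 − 16² = 204.
m = (188·5 − 16·41)/204 = 71/51; b = (92·41 − 16·188)/204 = 191/51.

m = 1.3922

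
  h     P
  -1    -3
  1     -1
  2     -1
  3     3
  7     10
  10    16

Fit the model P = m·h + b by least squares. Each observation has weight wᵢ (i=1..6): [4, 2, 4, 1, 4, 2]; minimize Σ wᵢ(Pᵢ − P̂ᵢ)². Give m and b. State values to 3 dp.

Sums needed: Σwᵢ·h·h = 427, Σwᵢ·h = 57, Σwᵢ·1 = 17.
And Σwᵢ·h·P = 611, Σwᵢ·P = 57.
Determinant 427·17 − 57² = 4010.
m = (611·17 − 57·57)/4010 = 3569/2005; b = (427·57 − 57·611)/4010 = -5244/2005.

m = 1.780, b = -2.615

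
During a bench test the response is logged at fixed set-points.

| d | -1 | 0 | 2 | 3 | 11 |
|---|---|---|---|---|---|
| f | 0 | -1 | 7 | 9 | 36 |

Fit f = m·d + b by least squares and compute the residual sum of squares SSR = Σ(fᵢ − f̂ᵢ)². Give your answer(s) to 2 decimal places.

SSR = 10.62

The normal system AᵀA·[m, b]ᵀ = Aᵀf is [[135, 15]; [15, 5]]·[m, b]ᵀ = [437, 51]ᵀ.
Determinant 135·5 − 15² = 450.
m = (437·5 − 15·51)/450 = 142/45; b = (135·51 − 15·437)/450 = 11/15.
Residuals: 109/45, -26/15, -2/45, -6/5, 5/9; SSR = 478/45.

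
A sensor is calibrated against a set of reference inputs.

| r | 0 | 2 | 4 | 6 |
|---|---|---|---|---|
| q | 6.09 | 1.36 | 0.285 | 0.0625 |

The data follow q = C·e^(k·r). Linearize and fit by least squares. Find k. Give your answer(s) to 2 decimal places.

Linearized form: ln q = k·r + ln C. From the 4 transformed points,
Σr = 12.0000, Σ(r)² = 56.0000, Σln q = -1.9137, Σr·ln q = -21.0416.
Equations: 56.0000·k + 12.0000·ln C = -21.0416;  12.0000·k + 4·ln C = -1.9137.
Δ = 56.0000·4 − (12.0000)² = 80.0000; k = (-21.0416·4 − 12.0000·-1.9137)/80.0000 = -0.76502, ln C = (56.0000·-1.9137 − 12.0000·-21.0416)/80.0000 = 1.81664.

k = -0.77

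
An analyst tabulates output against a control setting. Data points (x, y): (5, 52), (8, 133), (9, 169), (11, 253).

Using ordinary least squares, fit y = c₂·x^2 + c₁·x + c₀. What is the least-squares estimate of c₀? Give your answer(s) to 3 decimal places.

MᵀM·[c₂, c₁, c₀]ᵀ = Mᵀy reads: 25923·c₂ + 2697·c₁ + 291·c₀ = 54114;  2697·c₂ + 291·c₁ + 33·c₀ = 5628;  291·c₂ + 33·c₁ + 4·c₀ = 607.
Inverting the 3×3 Gram matrix, [c₂, c₁, c₀]ᵀ = [43/20, -89/100, 67/25]ᵀ.

c₀ = 2.680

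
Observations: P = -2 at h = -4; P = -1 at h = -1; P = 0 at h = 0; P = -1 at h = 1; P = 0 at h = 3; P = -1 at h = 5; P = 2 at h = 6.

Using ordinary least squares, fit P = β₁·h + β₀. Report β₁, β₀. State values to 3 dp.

Normal-equation sums: Σh·h = 88, Σh = 10, Σ1 = 7.
Right-hand side: Σh·P = 15, ΣP = -3.
Normal equations: [[88, 10]; [10, 7]]·[β₁, β₀]ᵀ = [15, -3]ᵀ.
Determinant 88·7 − 10² = 516.
β₁ = (15·7 − 10·(-3))/516 = 45/172; β₀ = (88·(-3) − 10·15)/516 = -69/86.

β₁ = 0.262, β₀ = -0.802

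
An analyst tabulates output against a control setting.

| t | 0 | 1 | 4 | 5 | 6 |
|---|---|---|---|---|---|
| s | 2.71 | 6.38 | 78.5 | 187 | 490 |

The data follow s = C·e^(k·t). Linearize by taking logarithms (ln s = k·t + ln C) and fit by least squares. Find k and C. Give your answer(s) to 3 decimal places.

k = 0.858, C = 2.674

Linearized form: ln s = k·t + ln C. From the 5 transformed points,
XᵀX = [[78.0000, 16.0000]; [16.0000, 5]], rhs = [82.6275, 18.6387]ᵀ  (here Σt = 16.0000, Σ(t)² = 78.0000, Σln s = 18.6387, Σt·ln s = 82.6275).
Solving (det = 134.0000): k = 0.85760, ln C = 0.98343, so C = exp(0.98343) = 2.67362.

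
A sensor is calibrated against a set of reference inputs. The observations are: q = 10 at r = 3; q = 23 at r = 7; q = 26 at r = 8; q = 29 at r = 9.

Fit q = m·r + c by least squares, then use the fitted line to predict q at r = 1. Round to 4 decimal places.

Entries of AᵀA: Σr·r = 203, Σr = 27, Σ1 = 4.
And Σr·q = 660, Σq = 88.
Δ = 203·4 − 27² = 83.
m = (660·4 − 27·88)/83 = 264/83; c = (203·88 − 27·660)/83 = 44/83.
At r = 1: q̂ = (264/83)·(1) + (44/83)·(1) = 308/83.

q̂ = 3.7108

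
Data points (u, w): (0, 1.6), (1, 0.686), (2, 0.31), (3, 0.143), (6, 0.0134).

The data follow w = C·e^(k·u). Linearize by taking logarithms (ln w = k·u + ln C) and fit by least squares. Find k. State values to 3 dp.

k = -0.794

Taking logs, ln w = k·u + ln C, so regress ln w on u.
AᵀA = [[50.0000, 12.0000]; [12.0000, 5]], rhs = [-34.4290, -7.3355]ᵀ  (here Σu = 12.0000, Σ(u)² = 50.0000, Σln w = -7.3355, Σu·ln w = -34.4290).
Slope k = (n·Σu·ln w − Σu·Σln w)/(n·Σ(u)² − (Σu)²) = (5·-34.4290 − 12.0000·-7.3355)/106.0000 = -0.79358; ln C = (Σln w − k·Σu)/n = 0.43749.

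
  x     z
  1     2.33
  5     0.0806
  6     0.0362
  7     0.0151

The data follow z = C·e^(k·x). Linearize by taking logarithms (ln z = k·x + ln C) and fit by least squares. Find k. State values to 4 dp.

k = -0.8378

Let Y = ln z. Fitting Y = k·x + ln C by least squares:
Σx = 19.0000, Σ(x)² = 111.0000, Σln z = -9.1841, Σx·ln z = -61.0090.
Equations: 111.0000·k + 19.0000·ln C = -61.0090;  19.0000·k + 4·ln C = -9.1841.
Δ = 111.0000·4 − (19.0000)² = 83.0000; k = (-61.0090·4 − 19.0000·-9.1841)/83.0000 = -0.83780, ln C = (111.0000·-9.1841 − 19.0000·-61.0090)/83.0000 = 1.68351.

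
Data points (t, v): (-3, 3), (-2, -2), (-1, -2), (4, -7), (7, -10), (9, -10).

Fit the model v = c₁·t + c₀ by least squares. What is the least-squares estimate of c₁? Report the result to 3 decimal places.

The normal system XᵀX·[c₁, c₀]ᵀ = Xᵀv is [[160, 14]; [14, 6]]·[c₁, c₀]ᵀ = [-191, -28]ᵀ.
Eliminating c₀: 6·(row 1) − 14·(row 2) gives 764·c₁ = 6·(-191) − 14·(-28) = -754, so c₁ = -377/382.
Then c₀ = ((-28) − 14·(-377/382))/6 = -903/382.

c₁ = -0.987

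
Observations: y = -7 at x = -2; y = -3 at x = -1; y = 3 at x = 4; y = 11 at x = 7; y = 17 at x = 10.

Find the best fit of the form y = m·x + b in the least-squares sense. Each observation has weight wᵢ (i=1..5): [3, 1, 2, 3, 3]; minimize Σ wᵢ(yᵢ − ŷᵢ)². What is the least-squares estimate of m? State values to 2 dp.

The normal system AᵀWA·[m, b]ᵀ = AᵀWy is [[492, 52]; [52, 12]]·[m, b]ᵀ = [810, 66]ᵀ.
Eliminating b: 12·(row 1) − 52·(row 2) gives 3200·m = 12·810 − 52·66 = 6288, so m = 393/200.
Then b = (66 − 52·(393/200))/12 = -603/200.

m = 1.97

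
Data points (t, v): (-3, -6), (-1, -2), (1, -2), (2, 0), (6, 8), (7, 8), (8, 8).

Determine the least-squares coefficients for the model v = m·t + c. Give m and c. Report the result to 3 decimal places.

MᵀM·[m, c]ᵀ = Mᵀv reads: 164·m + 20·c = 186;  20·m + 7·c = 14.
(Σt·t = 164, Σt = 20, Σ1 = 7, Σt·v = 186, Σv = 14.)
det = 164·7 − 20² = 748.
m = (186·7 − 20·14)/748 = 511/374; c = (164·14 − 20·186)/748 = -356/187.

m = 1.366, c = -1.904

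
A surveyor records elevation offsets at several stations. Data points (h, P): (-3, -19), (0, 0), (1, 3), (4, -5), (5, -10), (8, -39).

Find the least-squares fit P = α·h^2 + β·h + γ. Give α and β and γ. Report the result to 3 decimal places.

AᵀA·[α, β, γ]ᵀ = AᵀP reads: 5059·α + 675·β + 115·γ = -2994;  675·α + 115·β + 15·γ = -322;  115·α + 15·β + 6·γ = -70.
Inverting the 3×3 Gram matrix, [α, β, γ]ᵀ = [-1, 481/155, -8/31]ᵀ.

α = -1.000, β = 3.103, γ = -0.258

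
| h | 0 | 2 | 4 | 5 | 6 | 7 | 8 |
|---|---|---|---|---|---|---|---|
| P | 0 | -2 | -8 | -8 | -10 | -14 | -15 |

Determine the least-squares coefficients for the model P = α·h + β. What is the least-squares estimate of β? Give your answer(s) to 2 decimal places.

β = 0.81

The normal system AᵀA·[α, β]ᵀ = AᵀP is [[194, 32]; [32, 7]]·[α, β]ᵀ = [-354, -57]ᵀ.
Eliminating β: 7·(row 1) − 32·(row 2) gives 334·α = 7·(-354) − 32·(-57) = -654, so α = -327/167.
Then β = ((-57) − 32·(-327/167))/7 = 135/167.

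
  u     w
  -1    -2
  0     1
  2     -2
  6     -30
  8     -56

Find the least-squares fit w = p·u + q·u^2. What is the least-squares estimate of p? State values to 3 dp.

p = 1.000

The normal equations are: 105·p + 735·q = -630;  735·p + 5409·q = -4674.
(Σu·u = 105, Σu·u^2 = 735, Σu^2·u^2 = 5409, Σu·w = -630, Σu^2·w = -4674.)
det = 105·5409 − 735² = 27720.
p = ((-630)·5409 − 735·(-4674))/27720 = 1; q = (105·(-4674) − 735·(-630))/27720 = -1.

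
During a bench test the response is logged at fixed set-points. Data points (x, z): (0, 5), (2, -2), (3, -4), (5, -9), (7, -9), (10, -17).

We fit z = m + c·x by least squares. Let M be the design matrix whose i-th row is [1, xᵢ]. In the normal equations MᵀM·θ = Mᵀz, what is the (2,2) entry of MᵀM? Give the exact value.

Row 2 ↔ basis x, column 2 ↔ basis x, so (MᵀM)_{2,2} = Σᵢ (x)·(x) = (0)·(0) + (2)·(2) + (3)·(3) + (5)·(5) + (7)·(7) + (10)·(10) = 187.

187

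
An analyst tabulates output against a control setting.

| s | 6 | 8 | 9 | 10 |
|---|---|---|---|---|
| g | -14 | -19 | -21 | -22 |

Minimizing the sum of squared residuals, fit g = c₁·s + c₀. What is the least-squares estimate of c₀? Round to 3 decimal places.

c₀ = -2.029

From the data, Σs·s = 281, Σs = 33, Σ1 = 4.
Right-hand side: Σs·g = -645, Σg = -76.
So XᵀX·[c₁, c₀]ᵀ = Xᵀg: [[281, 33]; [33, 4]]·[c₁, c₀]ᵀ = [-645, -76]ᵀ.
Eliminating c₀: 4·(row 1) − 33·(row 2) gives 35·c₁ = 4·(-645) − 33·(-76) = -72, so c₁ = -72/35.
Then c₀ = ((-76) − 33·(-72/35))/4 = -71/35.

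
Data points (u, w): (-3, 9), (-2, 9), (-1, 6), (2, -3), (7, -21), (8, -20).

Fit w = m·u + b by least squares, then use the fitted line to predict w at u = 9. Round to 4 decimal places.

ŵ = -24.4992

The normal equations are: 131·m + 11·b = -364;  11·m + 6·b = -20.
Eliminating b: 6·(row 1) − 11·(row 2) gives 665·m = 6·(-364) − 11·(-20) = -1964, so m = -1964/665.
Then b = ((-20) − 11·(-1964/665))/6 = 1384/665.
At u = 9: ŵ = (-1964/665)·(9) + (1384/665)·(1) = -16292/665.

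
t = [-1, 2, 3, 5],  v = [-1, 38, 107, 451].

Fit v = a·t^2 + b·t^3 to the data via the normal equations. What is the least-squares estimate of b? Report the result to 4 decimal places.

Entries of MᵀM: Σt^2·t^2 = 723, Σt^2·t^3 = 3399, Σt^3·t^3 = 16419.
Moment sums: Σt^2·v = 12389, Σt^3·v = 59569.
Normal equations: [[723, 3399]; [3399, 16419]]·[a, b]ᵀ = [12389, 59569]ᵀ.
Determinant 723·16419 − 3399² = 317736.
a = (12389·16419 − 3399·59569)/317736 = 13055/4413; b = (723·59569 − 3399·12389)/317736 = 4436/1471.

b = 3.0156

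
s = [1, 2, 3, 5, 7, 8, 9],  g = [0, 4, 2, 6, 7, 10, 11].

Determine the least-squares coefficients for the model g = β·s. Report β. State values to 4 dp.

Normal-equation sums: Σs·s = 233.
For Xᵀg: Σs·g = 272.
β = 272/233 = 1.16738.

β = 1.1674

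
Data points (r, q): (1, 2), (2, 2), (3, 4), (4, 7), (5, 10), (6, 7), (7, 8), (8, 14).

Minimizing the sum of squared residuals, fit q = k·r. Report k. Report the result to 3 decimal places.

Forming XᵀX = [[204]] and Xᵀq = [306]ᵀ gives XᵀX·[k]ᵀ = Xᵀq.
Hence k = 306 / 204 ≈ 1.5.

k = 1.500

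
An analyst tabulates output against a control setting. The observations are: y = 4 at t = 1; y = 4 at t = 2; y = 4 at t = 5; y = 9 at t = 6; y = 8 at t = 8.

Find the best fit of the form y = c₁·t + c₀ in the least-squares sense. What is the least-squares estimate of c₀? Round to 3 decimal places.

The normal equations are: 130·c₁ + 22·c₀ = 150;  22·c₁ + 5·c₀ = 29.
Δ = 130·5 − 22² = 166.
c₁ = (150·5 − 22·29)/166 = 56/83; c₀ = (130·29 − 22·150)/166 = 235/83.

c₀ = 2.831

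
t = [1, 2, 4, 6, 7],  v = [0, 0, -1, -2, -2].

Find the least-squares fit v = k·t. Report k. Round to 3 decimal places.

The normal equations are: 106·k = -30.
k = (-30)/106 = -0.283019.

k = -0.283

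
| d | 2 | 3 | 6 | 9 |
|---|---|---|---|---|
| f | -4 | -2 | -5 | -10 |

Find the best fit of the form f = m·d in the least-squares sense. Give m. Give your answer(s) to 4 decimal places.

AᵀA·[m]ᵀ = Aᵀf reads: 130·m = -134.
(Σd·d = 130, Σd·f = -134.)
Hence m = -134 / 130 ≈ -1.03077.

m = -1.0308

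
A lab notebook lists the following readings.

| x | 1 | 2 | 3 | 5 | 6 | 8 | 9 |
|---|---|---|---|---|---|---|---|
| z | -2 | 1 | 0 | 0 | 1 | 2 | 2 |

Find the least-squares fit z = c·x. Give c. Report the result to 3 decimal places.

c = 0.182

Setting ∂/∂c … = 0 gives: 220·c = 40.
(Σx·x = 220, Σx·z = 40.)
c = 40/220 = 0.181818.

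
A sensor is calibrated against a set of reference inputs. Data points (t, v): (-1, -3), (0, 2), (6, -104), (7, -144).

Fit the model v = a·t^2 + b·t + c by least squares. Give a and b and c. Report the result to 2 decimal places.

a = -3.21, b = 1.65, c = 1.92

The normal system XᵀX·[a, b, c]ᵀ = Xᵀv is [[3698, 558, 86]; [558, 86, 12]; [86, 12, 4]]·[a, b, c]ᵀ = [-10803, -1629, -249]ᵀ.
Inverting the 3×3 Gram matrix, [a, b, c]ᵀ = [-45/14, 288/175, 48/25]ᵀ.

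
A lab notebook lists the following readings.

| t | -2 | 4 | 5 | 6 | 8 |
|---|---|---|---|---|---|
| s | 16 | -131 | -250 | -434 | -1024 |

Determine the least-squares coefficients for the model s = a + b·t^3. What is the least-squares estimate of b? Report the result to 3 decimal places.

The normal equations are: 5·a + 909·b = -1823;  909·a + 328585·b = -657794.
(Σ1 = 5, Σt^3 = 909, Σt^3·t^3 = 328585, Σs = -1823, Σt^3·s = -657794.)
Determinant 5·328585 − 909² = 816644.
a = ((-1823)·328585 − 909·(-657794))/816644 = -1075709/816644; b = (5·(-657794) − 909·(-1823))/816644 = -1631863/816644.

b = -1.998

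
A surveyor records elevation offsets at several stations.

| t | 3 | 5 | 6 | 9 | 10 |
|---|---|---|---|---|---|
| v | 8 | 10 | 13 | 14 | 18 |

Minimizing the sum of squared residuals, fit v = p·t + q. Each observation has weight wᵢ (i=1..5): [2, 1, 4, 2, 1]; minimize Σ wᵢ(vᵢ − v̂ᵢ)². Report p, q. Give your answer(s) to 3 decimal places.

p = 1.167, q = 5.048

Compute the Gram sums: Σwᵢ·t·t = 449, Σwᵢ·t = 63, Σwᵢ·1 = 10.
For AᵀWv: Σwᵢ·t·v = 842, Σwᵢ·v = 124.
Normal equations: [[449, 63]; [63, 10]]·[p, q]ᵀ = [842, 124]ᵀ.
Determinant 449·10 − 63² = 521.
p = (842·10 − 63·124)/521 = 608/521; q = (449·124 − 63·842)/521 = 2630/521.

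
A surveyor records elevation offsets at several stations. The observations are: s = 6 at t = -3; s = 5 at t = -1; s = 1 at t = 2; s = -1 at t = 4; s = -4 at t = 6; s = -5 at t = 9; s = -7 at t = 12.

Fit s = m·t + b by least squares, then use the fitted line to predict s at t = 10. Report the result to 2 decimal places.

ŝ = -6.11

Compute the Gram sums: Σt·t = 291, Σt = 29, Σ1 = 7.
And Σt·s = -178, Σs = -5.
Normal equations: [[291, 29]; [29, 7]]·[m, b]ᵀ = [-178, -5]ᵀ.
Eliminating b: 7·(row 1) − 29·(row 2) gives 1196·m = 7·(-178) − 29·(-5) = -1101, so m = -1101/1196.
Then b = ((-5) − 29·(-1101/1196))/7 = 3707/1196.
At t = 10: ŝ = (-1101/1196)·(10) + (3707/1196)·(1) = -7303/1196.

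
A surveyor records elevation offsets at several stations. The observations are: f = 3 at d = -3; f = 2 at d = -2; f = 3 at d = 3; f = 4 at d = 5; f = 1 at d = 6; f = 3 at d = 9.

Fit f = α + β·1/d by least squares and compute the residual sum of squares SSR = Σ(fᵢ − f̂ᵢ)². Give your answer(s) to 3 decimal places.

From the data, Σ1 = 6, Σ1/d = -1/45, Σ1/d·1/d = 2237/4050.
For Xᵀf: Σf = 16, Σ1/d·f = 3/10.
Normal equations: [[6, -1/45]; [-1/45, 2237/4050]]·[α, β]ᵀ = [16, 3/10]ᵀ.
Eliminating β: (2237/4050)·(row 1) − (-1/45)·(row 2) gives (1342/405)·α = (2237/4050)·16 − (-1/45)·(3/10) = 35819/4050, so α = 35819/13420.
Then β = ((3/10) − (-1/45)·(35819/13420))/(2237/4050) = 873/1342.
Residuals: 7351/13420, -2307/6710, 1531/13420, 293/244, -11927/6710, 3471/13420; SSR = 68437/13420.

SSR = 5.100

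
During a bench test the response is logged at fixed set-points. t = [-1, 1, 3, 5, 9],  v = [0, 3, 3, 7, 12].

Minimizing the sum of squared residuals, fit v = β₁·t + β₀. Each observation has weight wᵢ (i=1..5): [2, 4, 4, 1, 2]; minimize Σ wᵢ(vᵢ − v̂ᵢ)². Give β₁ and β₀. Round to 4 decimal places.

β₁ = 1.1517, β₀ = 0.9527

Setting ∂/∂β₁ … = 0 gives: 229·β₁ + 37·β₀ = 299;  37·β₁ + 13·β₀ = 55.
(Σwᵢ·t·t = 229, Σwᵢ·t = 37, Σwᵢ·1 = 13, Σwᵢ·t·v = 299, Σwᵢ·v = 55.)
Determinant 229·13 − 37² = 1608.
β₁ = (299·13 − 37·55)/1608 = 463/402; β₀ = (229·55 − 37·299)/1608 = 383/402.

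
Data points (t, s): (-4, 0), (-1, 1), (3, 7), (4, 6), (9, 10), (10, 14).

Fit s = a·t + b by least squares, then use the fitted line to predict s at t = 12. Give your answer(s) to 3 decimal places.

ŝ = 14.350

Sums needed: Σt·t = 223, Σt = 21, Σ1 = 6.
Right-hand side: Σt·s = 274, Σs = 38.
Δ = 223·6 − 21² = 897.
a = (274·6 − 21·38)/897 = 282/299; b = (223·38 − 21·274)/897 = 2720/897.
At t = 12: ŝ = (282/299)·(12) + (2720/897)·(1) = 12872/897.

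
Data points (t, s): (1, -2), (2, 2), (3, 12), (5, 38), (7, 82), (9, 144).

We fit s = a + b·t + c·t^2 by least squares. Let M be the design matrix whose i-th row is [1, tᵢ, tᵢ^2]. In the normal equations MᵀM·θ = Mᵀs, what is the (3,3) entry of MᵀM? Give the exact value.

Row 3 ↔ basis t^2, column 3 ↔ basis t^2, so (MᵀM)_{3,3} = Σᵢ (t^2)·(t^2) = (1)·(1) + (4)·(4) + (9)·(9) + (25)·(25) + (49)·(49) + (81)·(81) = 9685.

9685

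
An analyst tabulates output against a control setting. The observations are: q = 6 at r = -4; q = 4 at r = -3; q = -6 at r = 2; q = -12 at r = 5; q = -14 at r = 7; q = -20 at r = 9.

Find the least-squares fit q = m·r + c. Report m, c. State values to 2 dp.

From the data, Σr·r = 184, Σr = 16, Σ1 = 6.
Right-hand side: Σr·q = -386, Σq = -42.
XᵀX·[m, c]ᵀ = Xᵀq becomes [[184, 16]; [16, 6]]·[m, c]ᵀ = [-386, -42]ᵀ.
Δ = 184·6 − 16² = 848.
m = ((-386)·6 − 16·(-42))/848 = -411/212; c = (184·(-42) − 16·(-386))/848 = -97/53.

m = -1.94, c = -1.83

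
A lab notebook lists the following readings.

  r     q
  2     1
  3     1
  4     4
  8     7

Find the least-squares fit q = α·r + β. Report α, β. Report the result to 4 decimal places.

α = 1.0482, β = -1.2048

Compute the Gram sums: Σr·r = 93, Σr = 17, Σ1 = 4.
And Σr·q = 77, Σq = 13.
Δ = 93·4 − 17² = 83.
α = (77·4 − 17·13)/83 = 87/83; β = (93·13 − 17·77)/83 = -100/83.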